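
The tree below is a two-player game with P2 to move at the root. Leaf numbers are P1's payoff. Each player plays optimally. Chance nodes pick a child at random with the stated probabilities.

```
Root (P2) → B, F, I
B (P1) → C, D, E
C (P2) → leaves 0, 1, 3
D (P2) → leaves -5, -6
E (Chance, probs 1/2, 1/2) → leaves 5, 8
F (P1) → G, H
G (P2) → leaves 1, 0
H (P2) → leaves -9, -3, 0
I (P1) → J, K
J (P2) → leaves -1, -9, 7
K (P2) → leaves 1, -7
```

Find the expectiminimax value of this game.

C (P2): min(0, 1, 3) = 0
D (P2): min(-5, -6) = -6
E (Chance): 1/2·5 + 1/2·8 = 6.5
B (P1): max(0, -6, 6.5) = 6.5
G (P2): min(1, 0) = 0
H (P2): min(-9, -3, 0) = -9
F (P1): max(0, -9) = 0
J (P2): min(-1, -9, 7) = -9
K (P2): min(1, -7) = -7
I (P1): max(-9, -7) = -7
Root (P2): min(6.5, 0, -7) = -7

-7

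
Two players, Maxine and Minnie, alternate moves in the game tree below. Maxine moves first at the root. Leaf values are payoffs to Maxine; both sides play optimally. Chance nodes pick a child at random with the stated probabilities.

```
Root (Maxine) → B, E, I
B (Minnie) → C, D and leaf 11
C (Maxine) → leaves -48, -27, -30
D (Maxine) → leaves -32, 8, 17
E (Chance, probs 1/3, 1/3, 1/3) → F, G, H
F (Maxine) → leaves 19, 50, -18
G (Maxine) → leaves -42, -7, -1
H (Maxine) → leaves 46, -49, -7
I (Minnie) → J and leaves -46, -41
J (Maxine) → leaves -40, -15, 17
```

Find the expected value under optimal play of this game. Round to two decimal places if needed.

31.67

C (Maxine): max(-48, -27, -30) = -27
D (Maxine): max(-32, 8, 17) = 17
B (Minnie): min(-27, 17, 11) = -27
F (Maxine): max(19, 50, -18) = 50
G (Maxine): max(-42, -7, -1) = -1
H (Maxine): max(46, -49, -7) = 46
E (Chance): 1/3·50 + 1/3·-1 + 1/3·46 = 31.67
J (Maxine): max(-40, -15, 17) = 17
I (Minnie): min(17, -46, -41) = -46
Root (Maxine): max(-27, 31.67, -46) = 31.67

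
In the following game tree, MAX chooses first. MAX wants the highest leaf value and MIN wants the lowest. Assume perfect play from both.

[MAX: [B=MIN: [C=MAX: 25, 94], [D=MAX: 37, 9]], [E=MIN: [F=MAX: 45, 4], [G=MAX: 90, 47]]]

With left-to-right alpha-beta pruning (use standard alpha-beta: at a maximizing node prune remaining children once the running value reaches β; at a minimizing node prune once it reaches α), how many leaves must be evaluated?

C [α=-∞,β=+∞]: v=94
D [α=-∞,β=94]: v=37
B [α=-∞,β=+∞]: v=37
F [α=37,β=+∞]: v=45
G [α=37,β=45]: v=90 after child 1 ≥ β → β-cutoff, skip 1
E [α=37,β=+∞]: v=45
Root [α=-∞,β=+∞]: v=45
Leaves evaluated: 7 of 8.

7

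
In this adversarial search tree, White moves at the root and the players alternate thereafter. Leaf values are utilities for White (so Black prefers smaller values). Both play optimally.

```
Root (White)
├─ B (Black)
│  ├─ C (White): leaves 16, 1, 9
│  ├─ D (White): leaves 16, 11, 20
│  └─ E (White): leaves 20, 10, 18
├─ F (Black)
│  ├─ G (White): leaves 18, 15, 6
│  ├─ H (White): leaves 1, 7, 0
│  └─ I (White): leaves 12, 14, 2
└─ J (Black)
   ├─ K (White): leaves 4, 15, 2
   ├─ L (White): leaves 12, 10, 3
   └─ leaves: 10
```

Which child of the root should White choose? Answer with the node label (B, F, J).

B

C (White): max(16, 1, 9) = 16
D (White): max(16, 11, 20) = 20
E (White): max(20, 10, 18) = 20
B (Black): min(16, 20, 20) = 16
G (White): max(18, 15, 6) = 18
H (White): max(1, 7, 0) = 7
I (White): max(12, 14, 2) = 14
F (Black): min(18, 7, 14) = 7
K (White): max(4, 15, 2) = 15
L (White): max(12, 10, 3) = 12
J (Black): min(15, 12, 10) = 10
Root (White): max(16, 7, 10) = 16
White picks the child with the highest value: B (value 16).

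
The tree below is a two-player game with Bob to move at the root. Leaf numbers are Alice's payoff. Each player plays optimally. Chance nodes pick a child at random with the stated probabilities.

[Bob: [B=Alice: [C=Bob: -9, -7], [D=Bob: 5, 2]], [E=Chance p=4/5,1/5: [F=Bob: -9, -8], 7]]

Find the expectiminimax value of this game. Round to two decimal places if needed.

-5.8

C (Bob): min(-9, -7) = -9
D (Bob): min(5, 2) = 2
B (Alice): max(-9, 2) = 2
F (Bob): min(-9, -8) = -9
E (Chance): 4/5·-9 + 1/5·7 = -5.8
Root (Bob): min(2, -5.8) = -5.8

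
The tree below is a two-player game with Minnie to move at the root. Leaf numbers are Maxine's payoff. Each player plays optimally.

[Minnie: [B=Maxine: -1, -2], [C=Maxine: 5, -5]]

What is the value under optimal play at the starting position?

-1

B (Maxine): max(-1, -2) = -1
C (Maxine): max(5, -5) = 5
Root (Minnie): min(-1, 5) = -1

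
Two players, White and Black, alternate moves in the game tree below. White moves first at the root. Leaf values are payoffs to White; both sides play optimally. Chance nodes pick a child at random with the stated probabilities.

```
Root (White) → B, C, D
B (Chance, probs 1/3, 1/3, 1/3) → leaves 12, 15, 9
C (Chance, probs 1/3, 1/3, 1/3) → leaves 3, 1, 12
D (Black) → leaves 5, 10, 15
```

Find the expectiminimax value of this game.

B (Chance): 1/3·12 + 1/3·15 + 1/3·9 = 12
C (Chance): 1/3·3 + 1/3·1 + 1/3·12 = 5.33
D (Black): min(5, 10, 15) = 5
Root (White): max(12, 5.33, 5) = 12

12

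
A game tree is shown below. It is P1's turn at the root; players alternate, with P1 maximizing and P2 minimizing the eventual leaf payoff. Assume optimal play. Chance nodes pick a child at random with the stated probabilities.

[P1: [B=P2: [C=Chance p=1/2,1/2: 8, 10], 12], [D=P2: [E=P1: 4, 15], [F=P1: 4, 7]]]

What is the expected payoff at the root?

9

C (Chance): 1/2·8 + 1/2·10 = 9
B (P2): min(9, 12) = 9
E (P1): max(4, 15) = 15
F (P1): max(4, 7) = 7
D (P2): min(15, 7) = 7
Root (P1): max(9, 7) = 9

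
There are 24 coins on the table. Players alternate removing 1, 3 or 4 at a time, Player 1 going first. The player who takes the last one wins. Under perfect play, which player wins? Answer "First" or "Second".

First

Compute winning (W) and losing (L) positions by backward induction:
i:   0  1  2  3  4  5  6  7  8  9 10 11 12 13 14 15 16 17 18 19 20 21 22 23 24
     L  W  L  W  W  W  W  L  W  L  W  W  W  W  L  W  L  W  W  W  W  L  W  L  W
Position 24 is W, so the first player wins.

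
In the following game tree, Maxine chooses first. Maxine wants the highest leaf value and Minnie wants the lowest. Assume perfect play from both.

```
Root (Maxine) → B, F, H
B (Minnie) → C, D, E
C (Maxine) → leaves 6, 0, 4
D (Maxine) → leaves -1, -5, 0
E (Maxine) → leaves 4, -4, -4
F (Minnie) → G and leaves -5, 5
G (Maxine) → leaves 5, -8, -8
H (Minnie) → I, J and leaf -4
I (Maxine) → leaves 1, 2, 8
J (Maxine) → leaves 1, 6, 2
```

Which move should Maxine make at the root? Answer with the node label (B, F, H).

C (Maxine): max(6, 0, 4) = 6
D (Maxine): max(-1, -5, 0) = 0
E (Maxine): max(4, -4, -4) = 4
B (Minnie): min(6, 0, 4) = 0
G (Maxine): max(5, -8, -8) = 5
F (Minnie): min(5, -5, 5) = -5
I (Maxine): max(1, 2, 8) = 8
J (Maxine): max(1, 6, 2) = 6
H (Minnie): min(8, 6, -4) = -4
Root (Maxine): max(0, -5, -4) = 0
Maxine picks the child with the highest value: B (value 0).

B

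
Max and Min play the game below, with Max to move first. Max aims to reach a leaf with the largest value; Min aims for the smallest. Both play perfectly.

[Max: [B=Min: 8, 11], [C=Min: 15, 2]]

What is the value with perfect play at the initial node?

B (Min): min(8, 11) = 8
C (Min): min(15, 2) = 2
Root (Max): max(8, 2) = 8

8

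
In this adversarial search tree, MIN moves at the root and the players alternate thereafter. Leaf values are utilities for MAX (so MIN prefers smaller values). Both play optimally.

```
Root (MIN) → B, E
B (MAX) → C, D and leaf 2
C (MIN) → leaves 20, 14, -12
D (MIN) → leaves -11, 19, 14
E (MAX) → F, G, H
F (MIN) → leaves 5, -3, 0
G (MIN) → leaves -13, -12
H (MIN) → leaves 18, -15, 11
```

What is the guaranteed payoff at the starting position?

C (MIN): min(20, 14, -12) = -12
D (MIN): min(-11, 19, 14) = -11
B (MAX): max(-12, -11, 2) = 2
F (MIN): min(5, -3, 0) = -3
G (MIN): min(-13, -12) = -13
H (MIN): min(18, -15, 11) = -15
E (MAX): max(-3, -13, -15) = -3
Root (MIN): min(2, -3) = -3

-3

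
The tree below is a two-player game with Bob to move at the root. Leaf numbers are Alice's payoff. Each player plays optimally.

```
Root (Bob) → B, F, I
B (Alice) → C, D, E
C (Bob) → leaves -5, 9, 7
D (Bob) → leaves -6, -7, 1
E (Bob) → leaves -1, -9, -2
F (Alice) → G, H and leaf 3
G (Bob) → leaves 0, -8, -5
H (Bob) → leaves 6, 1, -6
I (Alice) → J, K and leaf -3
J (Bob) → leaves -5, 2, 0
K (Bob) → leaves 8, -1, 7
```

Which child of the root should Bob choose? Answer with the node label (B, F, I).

B

C (Bob): min(-5, 9, 7) = -5
D (Bob): min(-6, -7, 1) = -7
E (Bob): min(-1, -9, -2) = -9
B (Alice): max(-5, -7, -9) = -5
G (Bob): min(0, -8, -5) = -8
H (Bob): min(6, 1, -6) = -6
F (Alice): max(-8, -6, 3) = 3
J (Bob): min(-5, 2, 0) = -5
K (Bob): min(8, -1, 7) = -1
I (Alice): max(-5, -1, -3) = -1
Root (Bob): min(-5, 3, -1) = -5
Bob picks the child with the lowest value: B (value -5).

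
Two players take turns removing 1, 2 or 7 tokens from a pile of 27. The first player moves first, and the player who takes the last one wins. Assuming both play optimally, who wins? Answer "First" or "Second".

Second

W/L table (W = player to move can force a win):
i:   0  1  2  3  4  5  6  7  8  9 10 11 12 13 14 15 16 17 18 19 20 21 22 23 24 25 26 27
     L  W  W  L  W  W  L  W  W  L  W  W  L  W  W  L  W  W  L  W  W  L  W  W  L  W  W  L
Position 27 is L, so the second player wins.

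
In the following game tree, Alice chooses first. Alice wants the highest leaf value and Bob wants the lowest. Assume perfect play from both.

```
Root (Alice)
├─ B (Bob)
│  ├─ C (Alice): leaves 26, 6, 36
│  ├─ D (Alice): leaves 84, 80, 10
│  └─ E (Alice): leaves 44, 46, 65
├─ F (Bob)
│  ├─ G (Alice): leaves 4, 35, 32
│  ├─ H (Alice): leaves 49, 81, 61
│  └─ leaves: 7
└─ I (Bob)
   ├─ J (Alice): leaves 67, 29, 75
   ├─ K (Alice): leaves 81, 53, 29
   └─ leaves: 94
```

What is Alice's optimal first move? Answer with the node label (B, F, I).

C (Alice): max(26, 6, 36) = 36
D (Alice): max(84, 80, 10) = 84
E (Alice): max(44, 46, 65) = 65
B (Bob): min(36, 84, 65) = 36
G (Alice): max(4, 35, 32) = 35
H (Alice): max(49, 81, 61) = 81
F (Bob): min(35, 81, 7) = 7
J (Alice): max(67, 29, 75) = 75
K (Alice): max(81, 53, 29) = 81
I (Bob): min(75, 81, 94) = 75
Root (Alice): max(36, 7, 75) = 75
Alice picks the child with the highest value: I (value 75).

I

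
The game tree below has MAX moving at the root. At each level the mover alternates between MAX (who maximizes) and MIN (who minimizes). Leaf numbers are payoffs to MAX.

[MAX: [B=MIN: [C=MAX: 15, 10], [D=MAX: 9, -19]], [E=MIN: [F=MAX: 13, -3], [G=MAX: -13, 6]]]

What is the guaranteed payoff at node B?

C: max(15, 10) = 15
D: max(9, -19) = 9
B: min(15, 9) = 9

9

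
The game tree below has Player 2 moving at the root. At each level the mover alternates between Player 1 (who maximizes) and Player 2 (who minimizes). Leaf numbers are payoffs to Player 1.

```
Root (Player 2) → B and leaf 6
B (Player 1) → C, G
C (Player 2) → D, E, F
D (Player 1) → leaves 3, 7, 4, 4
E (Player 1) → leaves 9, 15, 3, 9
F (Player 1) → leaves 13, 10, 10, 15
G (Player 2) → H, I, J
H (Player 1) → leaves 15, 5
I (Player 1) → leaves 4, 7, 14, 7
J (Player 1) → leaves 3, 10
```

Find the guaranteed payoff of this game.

6

D (Player 1): max(3, 7, 4, 4) = 7
E (Player 1): max(9, 15, 3, 9) = 15
F (Player 1): max(13, 10, 10, 15) = 15
C (Player 2): min(7, 15, 15) = 7
H (Player 1): max(15, 5) = 15
I (Player 1): max(4, 7, 14, 7) = 14
J (Player 1): max(3, 10) = 10
G (Player 2): min(15, 14, 10) = 10
B (Player 1): max(7, 10) = 10
Root (Player 2): min(10, 6) = 6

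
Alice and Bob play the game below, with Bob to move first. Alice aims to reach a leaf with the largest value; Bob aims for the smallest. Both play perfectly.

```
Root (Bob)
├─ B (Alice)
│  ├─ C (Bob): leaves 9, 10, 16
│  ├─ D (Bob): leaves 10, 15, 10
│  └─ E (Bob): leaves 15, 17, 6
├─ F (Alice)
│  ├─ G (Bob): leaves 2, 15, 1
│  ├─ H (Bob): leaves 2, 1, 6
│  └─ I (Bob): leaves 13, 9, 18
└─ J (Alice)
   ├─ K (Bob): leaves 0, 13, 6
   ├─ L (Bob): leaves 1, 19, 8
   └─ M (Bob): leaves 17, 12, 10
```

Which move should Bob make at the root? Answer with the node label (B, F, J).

C (Bob): min(9, 10, 16) = 9
D (Bob): min(10, 15, 10) = 10
E (Bob): min(15, 17, 6) = 6
B (Alice): max(9, 10, 6) = 10
G (Bob): min(2, 15, 1) = 1
H (Bob): min(2, 1, 6) = 1
I (Bob): min(13, 9, 18) = 9
F (Alice): max(1, 1, 9) = 9
K (Bob): min(0, 13, 6) = 0
L (Bob): min(1, 19, 8) = 1
M (Bob): min(17, 12, 10) = 10
J (Alice): max(0, 1, 10) = 10
Root (Bob): min(10, 9, 10) = 9
Bob picks the child with the lowest value: F (value 9).

F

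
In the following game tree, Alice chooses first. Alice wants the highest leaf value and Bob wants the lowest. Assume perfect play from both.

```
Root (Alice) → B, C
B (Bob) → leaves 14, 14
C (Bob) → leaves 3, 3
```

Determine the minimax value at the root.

14

B (Bob): min(14, 14) = 14
C (Bob): min(3, 3) = 3
Root (Alice): max(14, 3) = 14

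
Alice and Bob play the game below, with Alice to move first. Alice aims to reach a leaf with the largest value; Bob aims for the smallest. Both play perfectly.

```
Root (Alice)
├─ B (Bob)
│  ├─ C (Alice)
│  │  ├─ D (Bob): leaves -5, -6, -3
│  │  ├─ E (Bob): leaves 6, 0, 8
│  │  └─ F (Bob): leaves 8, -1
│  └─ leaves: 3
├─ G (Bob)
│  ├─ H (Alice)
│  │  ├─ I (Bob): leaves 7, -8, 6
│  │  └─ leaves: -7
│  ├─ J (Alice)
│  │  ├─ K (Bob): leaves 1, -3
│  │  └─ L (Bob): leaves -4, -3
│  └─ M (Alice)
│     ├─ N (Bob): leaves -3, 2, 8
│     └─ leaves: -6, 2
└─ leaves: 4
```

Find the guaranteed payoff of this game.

4

D (Bob): min(-5, -6, -3) = -6
E (Bob): min(6, 0, 8) = 0
F (Bob): min(8, -1) = -1
C (Alice): max(-6, 0, -1) = 0
B (Bob): min(0, 3) = 0
I (Bob): min(7, -8, 6) = -8
H (Alice): max(-8, -7) = -7
K (Bob): min(1, -3) = -3
L (Bob): min(-4, -3) = -4
J (Alice): max(-3, -4) = -3
N (Bob): min(-3, 2, 8) = -3
M (Alice): max(-3, -6, 2) = 2
G (Bob): min(-7, -3, 2) = -7
Root (Alice): max(0, -7, 4) = 4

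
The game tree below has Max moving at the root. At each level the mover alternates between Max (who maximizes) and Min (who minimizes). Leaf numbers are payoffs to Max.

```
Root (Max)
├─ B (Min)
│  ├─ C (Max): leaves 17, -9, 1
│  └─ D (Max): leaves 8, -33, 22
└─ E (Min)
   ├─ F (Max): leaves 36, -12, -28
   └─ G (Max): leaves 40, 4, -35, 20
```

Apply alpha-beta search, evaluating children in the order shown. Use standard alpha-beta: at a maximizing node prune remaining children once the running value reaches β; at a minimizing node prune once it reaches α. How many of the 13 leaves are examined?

C [α=-∞,β=+∞]: v=17
D [α=-∞,β=17]: v=22
B [α=-∞,β=+∞]: v=17
F [α=17,β=+∞]: v=36
G [α=17,β=36]: v=40 after child 1 ≥ β → β-cutoff, skip 3
E [α=17,β=+∞]: v=36
Root [α=-∞,β=+∞]: v=36
Leaves evaluated: 10 of 13.

10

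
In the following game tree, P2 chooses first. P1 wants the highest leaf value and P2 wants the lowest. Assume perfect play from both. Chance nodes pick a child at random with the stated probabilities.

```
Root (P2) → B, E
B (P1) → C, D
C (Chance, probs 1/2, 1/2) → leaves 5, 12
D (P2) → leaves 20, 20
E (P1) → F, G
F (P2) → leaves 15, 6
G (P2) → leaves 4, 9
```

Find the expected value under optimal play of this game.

C (Chance): 1/2·5 + 1/2·12 = 8.5
D (P2): min(20, 20) = 20
B (P1): max(8.5, 20) = 20
F (P2): min(15, 6) = 6
G (P2): min(4, 9) = 4
E (P1): max(6, 4) = 6
Root (P2): min(20, 6) = 6

6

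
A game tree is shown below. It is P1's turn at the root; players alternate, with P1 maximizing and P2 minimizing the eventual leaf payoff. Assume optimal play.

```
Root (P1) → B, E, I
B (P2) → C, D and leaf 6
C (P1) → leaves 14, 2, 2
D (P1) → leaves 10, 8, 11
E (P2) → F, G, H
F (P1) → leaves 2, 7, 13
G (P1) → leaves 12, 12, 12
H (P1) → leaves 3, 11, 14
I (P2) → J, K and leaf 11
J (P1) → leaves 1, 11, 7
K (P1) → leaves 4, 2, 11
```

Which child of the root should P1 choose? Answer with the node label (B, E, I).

E

C (P1): max(14, 2, 2) = 14
D (P1): max(10, 8, 11) = 11
B (P2): min(14, 11, 6) = 6
F (P1): max(2, 7, 13) = 13
G (P1): max(12, 12, 12) = 12
H (P1): max(3, 11, 14) = 14
E (P2): min(13, 12, 14) = 12
J (P1): max(1, 11, 7) = 11
K (P1): max(4, 2, 11) = 11
I (P2): min(11, 11, 11) = 11
Root (P1): max(6, 12, 11) = 12
P1 picks the child with the highest value: E (value 12).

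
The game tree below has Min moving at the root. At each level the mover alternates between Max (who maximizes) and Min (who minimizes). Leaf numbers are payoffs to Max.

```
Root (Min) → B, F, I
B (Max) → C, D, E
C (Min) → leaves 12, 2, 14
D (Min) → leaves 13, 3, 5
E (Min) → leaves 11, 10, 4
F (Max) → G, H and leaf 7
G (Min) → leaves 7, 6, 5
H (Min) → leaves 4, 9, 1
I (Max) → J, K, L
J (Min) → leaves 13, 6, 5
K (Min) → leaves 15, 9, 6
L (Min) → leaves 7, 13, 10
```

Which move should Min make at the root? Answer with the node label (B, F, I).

C (Min): min(12, 2, 14) = 2
D (Min): min(13, 3, 5) = 3
E (Min): min(11, 10, 4) = 4
B (Max): max(2, 3, 4) = 4
G (Min): min(7, 6, 5) = 5
H (Min): min(4, 9, 1) = 1
F (Max): max(5, 1, 7) = 7
J (Min): min(13, 6, 5) = 5
K (Min): min(15, 9, 6) = 6
L (Min): min(7, 13, 10) = 7
I (Max): max(5, 6, 7) = 7
Root (Min): min(4, 7, 7) = 4
Min picks the child with the lowest value: B (value 4).

B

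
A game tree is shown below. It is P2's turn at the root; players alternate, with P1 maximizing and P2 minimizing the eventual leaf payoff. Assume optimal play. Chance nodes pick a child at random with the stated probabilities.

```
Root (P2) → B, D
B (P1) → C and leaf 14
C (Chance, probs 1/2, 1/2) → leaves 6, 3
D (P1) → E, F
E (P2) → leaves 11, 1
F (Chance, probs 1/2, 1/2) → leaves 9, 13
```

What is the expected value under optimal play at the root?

C (Chance): 1/2·6 + 1/2·3 = 4.5
B (P1): max(4.5, 14) = 14
E (P2): min(11, 1) = 1
F (Chance): 1/2·9 + 1/2·13 = 11
D (P1): max(1, 11) = 11
Root (P2): min(14, 11) = 11

11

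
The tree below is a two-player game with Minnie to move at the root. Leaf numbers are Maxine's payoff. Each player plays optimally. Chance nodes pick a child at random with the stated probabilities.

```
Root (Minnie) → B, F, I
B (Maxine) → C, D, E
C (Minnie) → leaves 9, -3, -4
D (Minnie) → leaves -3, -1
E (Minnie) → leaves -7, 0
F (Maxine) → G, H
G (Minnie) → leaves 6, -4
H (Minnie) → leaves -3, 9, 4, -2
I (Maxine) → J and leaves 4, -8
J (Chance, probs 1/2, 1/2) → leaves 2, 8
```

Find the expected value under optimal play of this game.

-3

C (Minnie): min(9, -3, -4) = -4
D (Minnie): min(-3, -1) = -3
E (Minnie): min(-7, 0) = -7
B (Maxine): max(-4, -3, -7) = -3
G (Minnie): min(6, -4) = -4
H (Minnie): min(-3, 9, 4, -2) = -3
F (Maxine): max(-4, -3) = -3
J (Chance): 1/2·2 + 1/2·8 = 5
I (Maxine): max(5, 4, -8) = 5
Root (Minnie): min(-3, -3, 5) = -3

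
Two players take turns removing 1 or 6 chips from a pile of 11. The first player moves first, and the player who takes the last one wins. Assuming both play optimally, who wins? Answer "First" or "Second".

Compute winning (W) and losing (L) positions by backward induction:
i:   0  1  2  3  4  5  6  7  8  9 10 11
     L  W  L  W  L  W  W  L  W  L  W  L
Position 11 is L, so the second player wins.

Second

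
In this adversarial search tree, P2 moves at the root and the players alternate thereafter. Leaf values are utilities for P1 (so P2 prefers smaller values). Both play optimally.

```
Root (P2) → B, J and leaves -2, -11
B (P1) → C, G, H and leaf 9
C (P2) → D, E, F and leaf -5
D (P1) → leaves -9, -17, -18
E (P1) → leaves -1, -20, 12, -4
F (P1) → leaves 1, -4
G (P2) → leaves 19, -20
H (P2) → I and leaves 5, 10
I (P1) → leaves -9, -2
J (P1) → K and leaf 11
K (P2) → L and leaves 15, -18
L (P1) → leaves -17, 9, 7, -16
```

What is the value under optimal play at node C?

-9

D: max(-9, -17, -18) = -9
E: max(-1, -20, 12, -4) = 12
F: max(1, -4) = 1
C: min(-9, 12, 1, -5) = -9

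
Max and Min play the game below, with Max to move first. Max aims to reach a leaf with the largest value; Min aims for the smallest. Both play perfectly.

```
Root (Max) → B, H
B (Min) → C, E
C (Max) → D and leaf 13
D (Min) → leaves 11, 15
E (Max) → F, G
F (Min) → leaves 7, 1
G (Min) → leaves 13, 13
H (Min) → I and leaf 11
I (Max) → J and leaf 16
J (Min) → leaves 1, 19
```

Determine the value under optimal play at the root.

13

D (Min): min(11, 15) = 11
C (Max): max(11, 13) = 13
F (Min): min(7, 1) = 1
G (Min): min(13, 13) = 13
E (Max): max(1, 13) = 13
B (Min): min(13, 13) = 13
J (Min): min(1, 19) = 1
I (Max): max(1, 16) = 16
H (Min): min(16, 11) = 11
Root (Max): max(13, 11) = 13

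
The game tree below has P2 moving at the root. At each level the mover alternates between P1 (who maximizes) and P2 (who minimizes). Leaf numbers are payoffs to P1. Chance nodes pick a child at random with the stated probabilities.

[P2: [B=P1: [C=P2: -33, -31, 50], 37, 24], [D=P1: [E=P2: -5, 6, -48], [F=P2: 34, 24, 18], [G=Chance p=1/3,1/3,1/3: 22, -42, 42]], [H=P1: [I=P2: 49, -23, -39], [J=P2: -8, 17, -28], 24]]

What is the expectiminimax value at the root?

C (P2): min(-33, -31, 50) = -33
B (P1): max(-33, 37, 24) = 37
E (P2): min(-5, 6, -48) = -48
F (P2): min(34, 24, 18) = 18
G (Chance): 1/3·22 + 1/3·-42 + 1/3·42 = 7.33
D (P1): max(-48, 18, 7.33) = 18
I (P2): min(49, -23, -39) = -39
J (P2): min(-8, 17, -28) = -28
H (P1): max(-39, -28, 24) = 24
Root (P2): min(37, 18, 24) = 18

18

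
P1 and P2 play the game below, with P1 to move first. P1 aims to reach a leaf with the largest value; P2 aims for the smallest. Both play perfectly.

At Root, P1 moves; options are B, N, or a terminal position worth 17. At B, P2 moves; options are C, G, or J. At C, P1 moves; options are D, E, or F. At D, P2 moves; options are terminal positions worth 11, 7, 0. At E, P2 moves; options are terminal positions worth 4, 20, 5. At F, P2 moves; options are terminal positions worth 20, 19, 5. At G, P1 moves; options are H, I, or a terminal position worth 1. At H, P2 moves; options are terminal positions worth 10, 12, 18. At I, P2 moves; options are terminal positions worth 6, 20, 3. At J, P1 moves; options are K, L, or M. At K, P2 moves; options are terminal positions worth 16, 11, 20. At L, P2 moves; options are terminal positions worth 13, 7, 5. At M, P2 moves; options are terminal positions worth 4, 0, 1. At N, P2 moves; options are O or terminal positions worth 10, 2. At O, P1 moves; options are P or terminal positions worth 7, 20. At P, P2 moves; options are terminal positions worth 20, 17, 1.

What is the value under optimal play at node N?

P: min(20, 17, 1) = 1
O: max(1, 7, 20) = 20
N: min(20, 10, 2) = 2

2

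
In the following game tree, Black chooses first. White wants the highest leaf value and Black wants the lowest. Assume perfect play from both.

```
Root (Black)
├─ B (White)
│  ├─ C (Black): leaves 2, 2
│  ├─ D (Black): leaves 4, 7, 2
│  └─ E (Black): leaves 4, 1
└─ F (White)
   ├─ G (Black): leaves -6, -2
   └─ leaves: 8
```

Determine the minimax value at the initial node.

C (Black): min(2, 2) = 2
D (Black): min(4, 7, 2) = 2
E (Black): min(4, 1) = 1
B (White): max(2, 2, 1) = 2
G (Black): min(-6, -2) = -6
F (White): max(-6, 8) = 8
Root (Black): min(2, 8) = 2

2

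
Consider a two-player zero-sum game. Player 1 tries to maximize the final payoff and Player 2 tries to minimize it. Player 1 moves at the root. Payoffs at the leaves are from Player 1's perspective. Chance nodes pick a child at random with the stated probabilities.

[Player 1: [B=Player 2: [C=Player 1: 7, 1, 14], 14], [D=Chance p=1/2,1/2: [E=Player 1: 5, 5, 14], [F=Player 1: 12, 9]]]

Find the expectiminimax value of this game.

C (Player 1): max(7, 1, 14) = 14
B (Player 2): min(14, 14) = 14
E (Player 1): max(5, 5, 14) = 14
F (Player 1): max(12, 9) = 12
D (Chance): 1/2·14 + 1/2·12 = 13
Root (Player 1): max(14, 13) = 14

14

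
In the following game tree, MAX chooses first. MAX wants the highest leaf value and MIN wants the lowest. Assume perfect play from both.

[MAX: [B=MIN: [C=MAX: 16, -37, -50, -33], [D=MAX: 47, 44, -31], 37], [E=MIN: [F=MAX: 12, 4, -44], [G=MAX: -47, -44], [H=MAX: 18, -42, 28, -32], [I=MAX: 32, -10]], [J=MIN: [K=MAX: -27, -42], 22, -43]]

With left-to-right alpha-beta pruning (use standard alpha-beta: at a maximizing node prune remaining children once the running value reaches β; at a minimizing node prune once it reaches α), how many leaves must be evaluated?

C [α=-∞,β=+∞]: v=16
D [α=-∞,β=16]: v=47 after child 1 ≥ β → β-cutoff, skip 2
B [α=-∞,β=+∞]: v=16
F [α=16,β=+∞]: v=12
E [α=16,β=+∞]: v=12 after child 1 ≤ α → α-cutoff, skip 3
K [α=16,β=+∞]: v=-27
J [α=16,β=+∞]: v=-27 after child 1 ≤ α → α-cutoff, skip 2
Root [α=-∞,β=+∞]: v=16
Leaves evaluated: 11 of 23.

11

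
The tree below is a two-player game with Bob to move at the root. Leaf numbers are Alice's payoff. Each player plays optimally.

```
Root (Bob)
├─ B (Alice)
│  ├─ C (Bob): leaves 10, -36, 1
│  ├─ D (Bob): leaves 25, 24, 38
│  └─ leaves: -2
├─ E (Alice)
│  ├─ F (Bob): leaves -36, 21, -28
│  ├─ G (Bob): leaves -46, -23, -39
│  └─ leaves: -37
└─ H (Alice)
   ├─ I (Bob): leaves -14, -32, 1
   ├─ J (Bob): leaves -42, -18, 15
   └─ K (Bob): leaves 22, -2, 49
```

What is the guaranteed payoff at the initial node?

-36

C (Bob): min(10, -36, 1) = -36
D (Bob): min(25, 24, 38) = 24
B (Alice): max(-36, 24, -2) = 24
F (Bob): min(-36, 21, -28) = -36
G (Bob): min(-46, -23, -39) = -46
E (Alice): max(-36, -46, -37) = -36
I (Bob): min(-14, -32, 1) = -32
J (Bob): min(-42, -18, 15) = -42
K (Bob): min(22, -2, 49) = -2
H (Alice): max(-32, -42, -2) = -2
Root (Bob): min(24, -36, -2) = -36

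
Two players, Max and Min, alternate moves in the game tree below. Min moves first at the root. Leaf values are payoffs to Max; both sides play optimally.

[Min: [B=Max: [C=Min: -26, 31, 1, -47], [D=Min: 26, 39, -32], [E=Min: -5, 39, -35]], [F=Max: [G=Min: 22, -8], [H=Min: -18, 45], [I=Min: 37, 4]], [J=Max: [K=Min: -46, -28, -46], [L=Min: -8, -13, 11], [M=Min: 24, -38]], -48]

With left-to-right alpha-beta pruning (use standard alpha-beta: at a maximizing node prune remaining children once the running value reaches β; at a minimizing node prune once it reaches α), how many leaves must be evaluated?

19

C [α=-∞,β=+∞]: v=-47
D [α=-47,β=+∞]: v=-32
E [α=-32,β=+∞]: v=-35
B [α=-∞,β=+∞]: v=-32
G [α=-∞,β=-32]: v=-8
F [α=-∞,β=-32]: v=-8 after child 1 ≥ β → β-cutoff, skip 2
K [α=-∞,β=-32]: v=-46
L [α=-46,β=-32]: v=-13
J [α=-∞,β=-32]: v=-13 after child 2 ≥ β → β-cutoff, skip 1
Root [α=-∞,β=+∞]: v=-48
Leaves evaluated: 19 of 25.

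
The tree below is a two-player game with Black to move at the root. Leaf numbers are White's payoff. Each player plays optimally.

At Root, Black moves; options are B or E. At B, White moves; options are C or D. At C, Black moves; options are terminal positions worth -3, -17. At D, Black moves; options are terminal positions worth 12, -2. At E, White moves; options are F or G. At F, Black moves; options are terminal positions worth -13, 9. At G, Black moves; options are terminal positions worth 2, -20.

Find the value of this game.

-13

C (Black): min(-3, -17) = -17
D (Black): min(12, -2) = -2
B (White): max(-17, -2) = -2
F (Black): min(-13, 9) = -13
G (Black): min(2, -20) = -20
E (White): max(-13, -20) = -13
Root (Black): min(-2, -13) = -13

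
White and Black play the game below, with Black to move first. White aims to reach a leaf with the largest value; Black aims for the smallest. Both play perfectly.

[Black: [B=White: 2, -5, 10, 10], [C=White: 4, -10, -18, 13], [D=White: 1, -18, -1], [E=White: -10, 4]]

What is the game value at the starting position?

B (White): max(2, -5, 10, 10) = 10
C (White): max(4, -10, -18, 13) = 13
D (White): max(1, -18, -1) = 1
E (White): max(-10, 4) = 4
Root (Black): min(10, 13, 1, 4) = 1

1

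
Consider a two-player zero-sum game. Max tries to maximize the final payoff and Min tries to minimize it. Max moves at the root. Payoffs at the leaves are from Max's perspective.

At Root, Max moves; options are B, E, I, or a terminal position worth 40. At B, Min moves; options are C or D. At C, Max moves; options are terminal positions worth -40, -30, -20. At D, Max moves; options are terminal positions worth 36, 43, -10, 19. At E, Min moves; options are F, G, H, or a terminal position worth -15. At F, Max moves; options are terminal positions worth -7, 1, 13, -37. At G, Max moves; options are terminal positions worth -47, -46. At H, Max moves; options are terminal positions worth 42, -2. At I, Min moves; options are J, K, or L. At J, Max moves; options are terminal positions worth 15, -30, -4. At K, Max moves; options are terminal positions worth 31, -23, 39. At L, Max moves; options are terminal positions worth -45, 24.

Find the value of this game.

40

C (Max): max(-40, -30, -20) = -20
D (Max): max(36, 43, -10, 19) = 43
B (Min): min(-20, 43) = -20
F (Max): max(-7, 1, 13, -37) = 13
G (Max): max(-47, -46) = -46
H (Max): max(42, -2) = 42
E (Min): min(13, -46, 42, -15) = -46
J (Max): max(15, -30, -4) = 15
K (Max): max(31, -23, 39) = 39
L (Max): max(-45, 24) = 24
I (Min): min(15, 39, 24) = 15
Root (Max): max(-20, -46, 15, 40) = 40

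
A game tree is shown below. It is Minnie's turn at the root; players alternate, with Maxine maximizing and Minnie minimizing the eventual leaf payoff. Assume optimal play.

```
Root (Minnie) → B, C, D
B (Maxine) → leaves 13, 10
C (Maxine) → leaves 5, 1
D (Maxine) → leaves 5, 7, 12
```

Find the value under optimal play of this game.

B (Maxine): max(13, 10) = 13
C (Maxine): max(5, 1) = 5
D (Maxine): max(5, 7, 12) = 12
Root (Minnie): min(13, 5, 12) = 5

5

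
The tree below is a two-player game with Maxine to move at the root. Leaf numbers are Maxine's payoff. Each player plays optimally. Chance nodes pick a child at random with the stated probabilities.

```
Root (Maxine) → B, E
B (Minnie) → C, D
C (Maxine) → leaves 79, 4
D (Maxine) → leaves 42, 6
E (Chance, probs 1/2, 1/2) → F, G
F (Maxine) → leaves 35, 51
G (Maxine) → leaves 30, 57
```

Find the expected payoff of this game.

C (Maxine): max(79, 4) = 79
D (Maxine): max(42, 6) = 42
B (Minnie): min(79, 42) = 42
F (Maxine): max(35, 51) = 51
G (Maxine): max(30, 57) = 57
E (Chance): 1/2·51 + 1/2·57 = 54
Root (Maxine): max(42, 54) = 54

54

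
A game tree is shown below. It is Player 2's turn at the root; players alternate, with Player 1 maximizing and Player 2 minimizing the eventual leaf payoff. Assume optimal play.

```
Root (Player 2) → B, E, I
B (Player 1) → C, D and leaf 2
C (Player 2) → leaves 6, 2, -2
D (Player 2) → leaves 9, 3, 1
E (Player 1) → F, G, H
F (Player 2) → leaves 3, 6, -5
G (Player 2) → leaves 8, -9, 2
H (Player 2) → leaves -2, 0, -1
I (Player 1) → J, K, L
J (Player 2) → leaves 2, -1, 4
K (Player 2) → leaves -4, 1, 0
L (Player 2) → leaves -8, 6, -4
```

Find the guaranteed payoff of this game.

C (Player 2): min(6, 2, -2) = -2
D (Player 2): min(9, 3, 1) = 1
B (Player 1): max(-2, 1, 2) = 2
F (Player 2): min(3, 6, -5) = -5
G (Player 2): min(8, -9, 2) = -9
H (Player 2): min(-2, 0, -1) = -2
E (Player 1): max(-5, -9, -2) = -2
J (Player 2): min(2, -1, 4) = -1
K (Player 2): min(-4, 1, 0) = -4
L (Player 2): min(-8, 6, -4) = -8
I (Player 1): max(-1, -4, -8) = -1
Root (Player 2): min(2, -2, -1) = -2

-2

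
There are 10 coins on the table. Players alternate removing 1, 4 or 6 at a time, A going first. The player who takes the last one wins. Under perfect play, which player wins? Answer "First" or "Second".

i:   0  1  2  3  4  5  6  7  8  9 10
     L  W  L  W  W  L  W  L  W  W  L
Position 10 is L, so the second player wins.

Second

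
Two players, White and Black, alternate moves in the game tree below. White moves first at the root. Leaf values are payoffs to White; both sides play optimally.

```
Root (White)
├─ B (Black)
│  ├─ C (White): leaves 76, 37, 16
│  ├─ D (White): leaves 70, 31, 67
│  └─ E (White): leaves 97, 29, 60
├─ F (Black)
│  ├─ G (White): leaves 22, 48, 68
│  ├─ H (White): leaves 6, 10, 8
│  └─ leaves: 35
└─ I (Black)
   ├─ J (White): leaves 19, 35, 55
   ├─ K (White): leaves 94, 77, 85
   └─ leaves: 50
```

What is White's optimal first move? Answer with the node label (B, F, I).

C (White): max(76, 37, 16) = 76
D (White): max(70, 31, 67) = 70
E (White): max(97, 29, 60) = 97
B (Black): min(76, 70, 97) = 70
G (White): max(22, 48, 68) = 68
H (White): max(6, 10, 8) = 10
F (Black): min(68, 10, 35) = 10
J (White): max(19, 35, 55) = 55
K (White): max(94, 77, 85) = 94
I (Black): min(55, 94, 50) = 50
Root (White): max(70, 10, 50) = 70
White picks the child with the highest value: B (value 70).

B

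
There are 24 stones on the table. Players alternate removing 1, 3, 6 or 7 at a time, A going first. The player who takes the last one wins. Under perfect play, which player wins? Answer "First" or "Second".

Second

i:   0  1  2  3  4  5  6  7  8  9 10 11 12 13 14 15 16 17 18 19 20 21 22 23 24
     L  W  L  W  L  W  W  W  W  W  W  W  L  W  L  W  L  W  W  W  W  W  W  W  L
Position 24 is L, so the second player wins.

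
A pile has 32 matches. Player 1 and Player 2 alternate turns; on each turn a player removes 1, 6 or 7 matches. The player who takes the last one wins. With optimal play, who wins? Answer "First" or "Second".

i:   0  1  2  3  4  5  6  7  8  9 10 11 12 13 14 15 16 17 18 19 20 21 22 23 24 25 26 27 28 29 30 31 32
     L  W  L  W  L  W  W  W  W  W  W  W  L  W  L  W  L  W  W  W  W  W  W  W  L  W  L  W  L  W  W  W  W
Position 32 is W, so the first player wins.

First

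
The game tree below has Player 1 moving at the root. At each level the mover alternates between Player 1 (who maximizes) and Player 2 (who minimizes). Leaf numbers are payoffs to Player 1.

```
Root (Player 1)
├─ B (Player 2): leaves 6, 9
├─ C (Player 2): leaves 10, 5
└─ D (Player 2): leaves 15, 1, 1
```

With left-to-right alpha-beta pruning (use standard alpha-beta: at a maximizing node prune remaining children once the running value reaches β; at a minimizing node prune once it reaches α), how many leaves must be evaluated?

B [α=-∞,β=+∞]: v=6
C [α=6,β=+∞]: v=5
D [α=6,β=+∞]: v=1 after child 2 ≤ α → α-cutoff, skip 1
Root [α=-∞,β=+∞]: v=6
Leaves evaluated: 6 of 7.

6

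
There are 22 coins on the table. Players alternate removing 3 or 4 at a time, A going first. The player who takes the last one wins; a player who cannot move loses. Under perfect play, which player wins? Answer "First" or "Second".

Compute winning (W) and losing (L) positions by backward induction:
i:   0  1  2  3  4  5  6  7  8  9 10 11 12 13 14 15 16 17 18 19 20 21 22
     L  L  L  W  W  W  W  L  L  L  W  W  W  W  L  L  L  W  W  W  W  L  L
Position 22 is L, so the second player wins.

Second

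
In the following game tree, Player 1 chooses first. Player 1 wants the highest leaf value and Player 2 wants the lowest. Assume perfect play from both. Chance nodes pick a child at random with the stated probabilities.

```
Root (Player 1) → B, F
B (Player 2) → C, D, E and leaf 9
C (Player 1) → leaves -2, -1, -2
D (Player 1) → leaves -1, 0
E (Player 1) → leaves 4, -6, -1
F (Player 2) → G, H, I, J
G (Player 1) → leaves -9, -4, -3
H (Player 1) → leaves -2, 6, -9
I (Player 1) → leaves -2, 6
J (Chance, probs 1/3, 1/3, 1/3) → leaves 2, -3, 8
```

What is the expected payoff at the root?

C (Player 1): max(-2, -1, -2) = -1
D (Player 1): max(-1, 0) = 0
E (Player 1): max(4, -6, -1) = 4
B (Player 2): min(-1, 0, 4, 9) = -1
G (Player 1): max(-9, -4, -3) = -3
H (Player 1): max(-2, 6, -9) = 6
I (Player 1): max(-2, 6) = 6
J (Chance): 1/3·2 + 1/3·-3 + 1/3·8 = 2.33
F (Player 2): min(-3, 6, 6, 2.33) = -3
Root (Player 1): max(-1, -3) = -1

-1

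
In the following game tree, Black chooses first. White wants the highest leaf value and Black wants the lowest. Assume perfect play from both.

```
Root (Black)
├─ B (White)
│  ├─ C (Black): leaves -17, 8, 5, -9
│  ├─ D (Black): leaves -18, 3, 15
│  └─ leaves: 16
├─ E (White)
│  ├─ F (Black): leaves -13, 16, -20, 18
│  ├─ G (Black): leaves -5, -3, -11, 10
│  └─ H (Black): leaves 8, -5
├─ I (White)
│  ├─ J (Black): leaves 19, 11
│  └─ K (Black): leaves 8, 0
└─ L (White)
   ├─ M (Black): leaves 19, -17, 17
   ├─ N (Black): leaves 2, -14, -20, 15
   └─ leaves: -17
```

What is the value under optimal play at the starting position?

C (Black): min(-17, 8, 5, -9) = -17
D (Black): min(-18, 3, 15) = -18
B (White): max(-17, -18, 16) = 16
F (Black): min(-13, 16, -20, 18) = -20
G (Black): min(-5, -3, -11, 10) = -11
H (Black): min(8, -5) = -5
E (White): max(-20, -11, -5) = -5
J (Black): min(19, 11) = 11
K (Black): min(8, 0) = 0
I (White): max(11, 0) = 11
M (Black): min(19, -17, 17) = -17
N (Black): min(2, -14, -20, 15) = -20
L (White): max(-17, -20, -17) = -17
Root (Black): min(16, -5, 11, -17) = -17

-17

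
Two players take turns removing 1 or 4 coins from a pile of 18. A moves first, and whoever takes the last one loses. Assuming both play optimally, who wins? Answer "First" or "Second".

Second

i:   0  1  2  3  4  5  6  7  8  9 10 11 12 13 14 15 16 17 18
     W  L  W  L  W  W  L  W  L  W  W  L  W  L  W  W  L  W  L
Position 18 is L, so the second player wins.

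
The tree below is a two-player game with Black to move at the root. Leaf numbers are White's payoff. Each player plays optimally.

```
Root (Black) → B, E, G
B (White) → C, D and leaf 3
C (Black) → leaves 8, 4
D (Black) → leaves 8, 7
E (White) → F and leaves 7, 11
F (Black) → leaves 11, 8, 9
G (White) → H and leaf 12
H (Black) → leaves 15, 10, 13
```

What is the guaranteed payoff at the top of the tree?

7

C (Black): min(8, 4) = 4
D (Black): min(8, 7) = 7
B (White): max(4, 7, 3) = 7
F (Black): min(11, 8, 9) = 8
E (White): max(8, 7, 11) = 11
H (Black): min(15, 10, 13) = 10
G (White): max(10, 12) = 12
Root (Black): min(7, 11, 12) = 7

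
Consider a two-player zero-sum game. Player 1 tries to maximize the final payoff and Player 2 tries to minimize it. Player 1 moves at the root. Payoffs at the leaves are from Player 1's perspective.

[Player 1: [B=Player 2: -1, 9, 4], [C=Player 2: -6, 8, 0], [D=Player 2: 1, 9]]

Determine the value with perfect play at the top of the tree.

1

B (Player 2): min(-1, 9, 4) = -1
C (Player 2): min(-6, 8, 0) = -6
D (Player 2): min(1, 9) = 1
Root (Player 1): max(-1, -6, 1) = 1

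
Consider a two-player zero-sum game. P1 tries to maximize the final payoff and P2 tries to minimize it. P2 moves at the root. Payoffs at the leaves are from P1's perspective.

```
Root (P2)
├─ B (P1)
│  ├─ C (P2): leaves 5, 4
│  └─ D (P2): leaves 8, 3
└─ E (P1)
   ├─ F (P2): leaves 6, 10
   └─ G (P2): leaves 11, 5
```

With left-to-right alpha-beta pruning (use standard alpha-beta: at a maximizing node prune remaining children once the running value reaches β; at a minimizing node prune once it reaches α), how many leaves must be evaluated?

C [α=-∞,β=+∞]: v=4
D [α=4,β=+∞]: v=3
B [α=-∞,β=+∞]: v=4
F [α=-∞,β=4]: v=6
E [α=-∞,β=4]: v=6 after child 1 ≥ β → β-cutoff, skip 1
Root [α=-∞,β=+∞]: v=4
Leaves evaluated: 6 of 8.

6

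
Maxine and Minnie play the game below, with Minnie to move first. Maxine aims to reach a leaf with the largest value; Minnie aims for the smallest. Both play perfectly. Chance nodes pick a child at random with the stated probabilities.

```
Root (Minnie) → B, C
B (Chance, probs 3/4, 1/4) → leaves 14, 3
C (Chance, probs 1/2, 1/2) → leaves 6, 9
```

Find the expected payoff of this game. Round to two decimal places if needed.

B (Chance): 3/4·14 + 1/4·3 = 11.25
C (Chance): 1/2·6 + 1/2·9 = 7.5
Root (Minnie): min(11.25, 7.5) = 7.5

7.5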